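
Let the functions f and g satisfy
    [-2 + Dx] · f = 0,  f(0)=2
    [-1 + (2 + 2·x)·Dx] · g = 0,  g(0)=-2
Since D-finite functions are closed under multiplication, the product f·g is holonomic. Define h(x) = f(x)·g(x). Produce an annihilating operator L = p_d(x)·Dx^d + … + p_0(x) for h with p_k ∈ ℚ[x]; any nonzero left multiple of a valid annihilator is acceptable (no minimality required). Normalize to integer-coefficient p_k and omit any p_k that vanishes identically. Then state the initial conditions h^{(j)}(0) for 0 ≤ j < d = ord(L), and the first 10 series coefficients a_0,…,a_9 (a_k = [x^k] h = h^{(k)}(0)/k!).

L = (-5 - 4·x) + (2 + 2·x)·Dx  (order 1).
h: a_k = -4, -10, -23/2, -103/12, -449/96, -1949/960, -1643/2304, -36047/161280, -135617/2580480, -815221/46448640, …
ICs: h(0) = -4.

f: a_k = 2, 4, 4, 8/3, 4/3, 8/15, 8/45, 16/315, 4/315, 8/2835, …
g: a_k = -2, -1, 1/4, -1/8, 5/64, -7/128, 21/512, -33/1024, 429/16384, -715/32768, …
h₀=f·g: eliminate ⇒ L₀, order ≤ 1·1.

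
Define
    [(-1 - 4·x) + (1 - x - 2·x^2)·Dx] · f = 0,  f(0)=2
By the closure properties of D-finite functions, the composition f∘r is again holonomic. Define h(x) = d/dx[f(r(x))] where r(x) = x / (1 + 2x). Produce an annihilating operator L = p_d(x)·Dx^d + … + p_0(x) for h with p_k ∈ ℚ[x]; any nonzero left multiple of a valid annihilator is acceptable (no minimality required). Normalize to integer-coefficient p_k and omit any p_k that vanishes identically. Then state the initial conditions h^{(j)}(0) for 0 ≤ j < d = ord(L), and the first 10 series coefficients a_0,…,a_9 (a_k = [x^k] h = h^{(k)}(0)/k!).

L = 2 + (-1 - 11·x - 36·x^2 - 36·x^3)·Dx  (order 1).
h: a_k = 2, 4, -18, 72, -270, 972, -3402, 11664, -39366, 131220, …
ICs: h(0) = 2.

f: a_k = 2, 2, 6, 10, 22, 42, 86, 170, 342, 682, …
f∘r: x↦r, Dx↦Dx/r' in L_f ⇒ L₀.
Differentiate: ansatz ord ≤ ord L₀ ⇒ L.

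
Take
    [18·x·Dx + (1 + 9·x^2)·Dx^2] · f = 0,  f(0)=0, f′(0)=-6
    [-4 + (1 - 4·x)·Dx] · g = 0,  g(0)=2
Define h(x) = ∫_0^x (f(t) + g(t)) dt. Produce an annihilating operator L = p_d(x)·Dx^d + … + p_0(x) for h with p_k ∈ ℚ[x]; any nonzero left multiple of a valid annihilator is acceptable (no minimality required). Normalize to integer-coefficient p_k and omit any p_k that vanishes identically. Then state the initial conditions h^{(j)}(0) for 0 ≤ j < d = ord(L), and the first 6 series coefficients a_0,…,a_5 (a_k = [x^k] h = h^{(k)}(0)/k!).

L = (72 - 1152·x - 1944·x^2)·Dx^2 + (-57 + 72·x - 765·x^2 - 1944·x^3)·Dx^3 + (4 - 7·x - 63·x^3 - 324·x^4)·Dx^4  (order 4).
h: a_k = 0, 2, 1, 32/3, 73/2, 512/5, …
ICs: h(0) = 0, h′(0) = 2, h′′(0) = 2, h′′′(0) = 64.

f: a_k = 0, -6, 0, 18, 0, -486/5, …
g: a_k = 2, 8, 32, 128, 512, 2048, …
Weyl lclm of L_f,L_g ⇒ L₀ (ord ≤ 3).
h=∫₀ˣh₀: take L = L₀·Dx.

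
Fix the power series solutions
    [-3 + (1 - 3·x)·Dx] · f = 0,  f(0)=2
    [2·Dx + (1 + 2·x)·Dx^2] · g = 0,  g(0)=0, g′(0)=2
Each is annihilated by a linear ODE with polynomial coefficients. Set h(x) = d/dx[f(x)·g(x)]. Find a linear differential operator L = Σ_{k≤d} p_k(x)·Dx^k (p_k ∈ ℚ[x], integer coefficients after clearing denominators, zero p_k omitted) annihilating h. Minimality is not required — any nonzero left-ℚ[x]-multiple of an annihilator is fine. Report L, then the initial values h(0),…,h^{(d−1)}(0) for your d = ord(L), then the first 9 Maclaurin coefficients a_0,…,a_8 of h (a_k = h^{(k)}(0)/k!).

f: a_k = 2, 6, 18, 54, 162, 486, 1458, 4374, 13122, …
g: a_k = 0, 2, -2, 8/3, -4, 32/5, -32/3, 128/7, -32, …
Product ⇒ symmetric product L₀, ord ≤ 2.
Derive L from L₀ (diff closure).
L = 24 + (5 + 30·x)·Dx + (-1 + x + 6·x^2)·Dx^2  (order 2).
h: a_k = 4, 16, 88, 320, 1264, 22112/5, 78672/5, 1870208/35, 6347792/35, …
ICs: h(0) = 4, h′(0) = 16.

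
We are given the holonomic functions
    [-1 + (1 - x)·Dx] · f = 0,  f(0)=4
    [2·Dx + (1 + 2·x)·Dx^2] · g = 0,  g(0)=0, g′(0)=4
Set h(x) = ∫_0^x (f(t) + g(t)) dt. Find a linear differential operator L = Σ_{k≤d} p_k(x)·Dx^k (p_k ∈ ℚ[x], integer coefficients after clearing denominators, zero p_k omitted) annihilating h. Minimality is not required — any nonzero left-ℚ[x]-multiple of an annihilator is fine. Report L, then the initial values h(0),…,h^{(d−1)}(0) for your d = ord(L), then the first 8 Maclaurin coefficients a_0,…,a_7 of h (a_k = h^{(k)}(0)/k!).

f: a_k = 4, 4, 4, 4, 4, 4, 4, 4, …
g: a_k = 0, 4, -4, 16/3, -8, 64/5, -64/3, 256/7, …
f+g: L₀ = lclm(L_f,L_g), ord ≤ 1+2.
h=∫₀ˣh₀: take L = L₀·Dx.
L = (14 + 4·x)·Dx^2 + (-1 + 20·x + 8·x^2)·Dx^3 + (-2 - 3·x + 3·x^2 + 2·x^3)·Dx^4  (order 4).
h: a_k = 0, 4, 4, 0, 7/3, -4/5, 14/5, -52/21, …
ICs: h(0) = 0, h′(0) = 4, h′′(0) = 8, h′′′(0) = 0.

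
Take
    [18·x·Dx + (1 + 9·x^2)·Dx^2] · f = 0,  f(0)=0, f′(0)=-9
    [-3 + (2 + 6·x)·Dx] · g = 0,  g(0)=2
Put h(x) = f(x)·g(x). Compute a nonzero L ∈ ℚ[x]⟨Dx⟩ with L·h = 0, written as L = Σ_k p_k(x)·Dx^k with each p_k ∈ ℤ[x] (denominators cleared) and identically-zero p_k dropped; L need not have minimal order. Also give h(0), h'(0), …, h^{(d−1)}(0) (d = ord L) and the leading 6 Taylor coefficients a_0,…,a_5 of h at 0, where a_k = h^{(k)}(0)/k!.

f: a_k = 0, -9, 0, 27, 0, -729/5, …
g: a_k = 2, 3, -9/4, 27/8, -405/64, 1701/128, …
Sym-product of L_f,L_g gives L₀ (≤ ord 2).
L = (27 - 108·x - 81·x^2) + (-12 + 36·x + 324·x^2 + 324·x^3)·Dx + (4 + 24·x + 72·x^2 + 216·x^3 + 324·x^4)·Dx^2  (order 2).
h: a_k = 0, -18, -27, 297/4, 405/8, -94527/320, …
ICs: h(0) = 0, h′(0) = -18.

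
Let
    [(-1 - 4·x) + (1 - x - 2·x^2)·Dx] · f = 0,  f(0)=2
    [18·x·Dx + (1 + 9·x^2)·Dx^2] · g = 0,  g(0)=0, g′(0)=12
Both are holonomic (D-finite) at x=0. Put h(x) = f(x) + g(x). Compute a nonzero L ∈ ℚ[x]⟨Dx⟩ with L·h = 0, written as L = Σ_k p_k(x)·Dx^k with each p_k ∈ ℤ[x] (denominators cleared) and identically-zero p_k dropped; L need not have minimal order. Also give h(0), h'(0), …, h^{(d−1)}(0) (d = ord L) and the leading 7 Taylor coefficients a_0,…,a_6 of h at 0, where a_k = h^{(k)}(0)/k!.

L = (-18 + 72·x + 918·x^2 + 1872·x^3 + 4608·x^4 + 1296·x^6)·Dx + (8 + 30·x + 278·x^3 + 1788·x^4 + 3216·x^5 + 324·x^6 + 1296·x^7)·Dx^2 + (-1 - 4·x - 24·x^2 - 4·x^3 - 103·x^4 + 300·x^5 + 312·x^6 + 108·x^7 + 216·x^8)·Dx^3  (order 3).
h: a_k = 2, 14, 6, -26, 22, 1182/5, 86, …
ICs: h(0) = 2, h′(0) = 14, h′′(0) = 12.

f: a_k = 2, 2, 6, 10, 22, 42, 86, …
g: a_k = 0, 12, 0, -36, 0, 972/5, 0, …
f+g: L₀ = lclm(L_f,L_g), ord ≤ 1+2.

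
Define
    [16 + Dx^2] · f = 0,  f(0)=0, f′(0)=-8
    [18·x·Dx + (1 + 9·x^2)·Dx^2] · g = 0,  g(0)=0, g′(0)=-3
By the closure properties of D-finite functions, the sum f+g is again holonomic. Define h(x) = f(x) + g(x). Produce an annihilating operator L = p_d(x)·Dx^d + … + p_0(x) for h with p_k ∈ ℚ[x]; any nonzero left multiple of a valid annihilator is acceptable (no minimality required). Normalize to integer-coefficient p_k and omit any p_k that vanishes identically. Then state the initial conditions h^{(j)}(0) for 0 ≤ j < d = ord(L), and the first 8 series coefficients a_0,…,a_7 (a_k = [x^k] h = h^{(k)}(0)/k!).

L = (-13248·x + 181440·x^3 + 186624·x^5)·Dx + (-16 + 6048·x^2 + 66096·x^4 + 93312·x^6)·Dx^2 + (-828·x + 11340·x^3 + 11664·x^5)·Dx^3 + (-1 + 378·x^2 + 4131·x^4 + 5832·x^6)·Dx^4  (order 4).
h: a_k = 0, -11, 0, 91/3, 0, -197/3, 0, 100463/315, …
ICs: h(0) = 0, h′(0) = -11, h′′(0) = 0, h′′′(0) = 182.

f: a_k = 0, -8, 0, 64/3, 0, -256/15, 0, 2048/315, …
g: a_k = 0, -3, 0, 9, 0, -243/5, 0, 2187/7, …
Weyl lclm of L_f,L_g ⇒ L₀ (ord ≤ 4).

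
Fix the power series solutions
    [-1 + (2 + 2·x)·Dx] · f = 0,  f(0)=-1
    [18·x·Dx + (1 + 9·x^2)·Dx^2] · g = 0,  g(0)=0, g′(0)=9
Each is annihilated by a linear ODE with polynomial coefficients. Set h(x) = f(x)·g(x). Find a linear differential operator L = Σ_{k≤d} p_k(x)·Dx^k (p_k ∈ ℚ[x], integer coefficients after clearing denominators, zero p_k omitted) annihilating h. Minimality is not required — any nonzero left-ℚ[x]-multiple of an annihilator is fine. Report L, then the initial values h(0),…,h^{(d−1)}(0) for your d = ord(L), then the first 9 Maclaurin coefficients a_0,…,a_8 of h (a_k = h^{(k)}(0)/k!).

L = (3 - 36·x - 9·x^2) + (-4 + 68·x + 108·x^2 + 36·x^3)·Dx + (4 + 8·x + 40·x^2 + 72·x^3 + 36·x^4)·Dx^2  (order 2).
h: a_k = 0, -9, -9/2, 225/8, 207/16, -95247/640, -91467/1280, 34214319/35840, 32981661/71680, …
ICs: h(0) = 0, h′(0) = -9.

f: a_k = -1, -1/2, 1/8, -1/16, 5/128, -7/256, 21/1024, -33/2048, 429/32768, …
g: a_k = 0, 9, 0, -27, 0, 729/5, 0, -6561/7, 0, …
Sym-product of L_f,L_g gives L₀ (≤ ord 2).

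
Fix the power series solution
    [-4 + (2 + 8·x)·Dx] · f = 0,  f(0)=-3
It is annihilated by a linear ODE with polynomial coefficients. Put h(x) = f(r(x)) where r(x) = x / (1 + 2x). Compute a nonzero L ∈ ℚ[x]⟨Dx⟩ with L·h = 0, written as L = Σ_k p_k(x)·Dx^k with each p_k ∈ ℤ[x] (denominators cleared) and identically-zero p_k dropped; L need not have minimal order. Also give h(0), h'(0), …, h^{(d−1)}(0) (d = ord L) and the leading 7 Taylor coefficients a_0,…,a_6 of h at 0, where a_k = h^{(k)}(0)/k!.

L = -2 + (1 + 8·x + 12·x^2)·Dx  (order 1).
h: a_k = -3, -6, 18, -60, 222, -900, 3924, …
ICs: h(0) = -3.

f: a_k = -3, -6, 6, -12, 30, -84, 252, …
f∘r: x↦r, Dx↦Dx/r' in L_f ⇒ L₀.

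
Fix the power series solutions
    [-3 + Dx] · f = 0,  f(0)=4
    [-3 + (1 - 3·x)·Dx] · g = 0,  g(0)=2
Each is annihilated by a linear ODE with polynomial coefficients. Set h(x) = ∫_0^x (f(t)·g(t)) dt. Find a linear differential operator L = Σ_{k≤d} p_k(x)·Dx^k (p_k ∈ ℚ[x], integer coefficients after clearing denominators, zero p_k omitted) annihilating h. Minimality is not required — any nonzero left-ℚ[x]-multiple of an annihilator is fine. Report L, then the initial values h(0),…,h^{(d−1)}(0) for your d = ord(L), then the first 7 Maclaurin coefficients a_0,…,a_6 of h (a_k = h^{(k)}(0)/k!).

f: a_k = 4, 12, 18, 18, 27/2, 81/10, 81/20, …
g: a_k = 2, 6, 18, 54, 162, 486, 1458, …
h₀=f·g: eliminate ⇒ L₀, order ≤ 1·1.
h=∫₀ˣh₀: take L = L₀·Dx.
L = (6 - 9·x)·Dx + (-1 + 3·x)·Dx^2  (order 2).
h: a_k = 0, 8, 24, 60, 144, 351, 4401/5, …
ICs: h(0) = 0, h′(0) = 8.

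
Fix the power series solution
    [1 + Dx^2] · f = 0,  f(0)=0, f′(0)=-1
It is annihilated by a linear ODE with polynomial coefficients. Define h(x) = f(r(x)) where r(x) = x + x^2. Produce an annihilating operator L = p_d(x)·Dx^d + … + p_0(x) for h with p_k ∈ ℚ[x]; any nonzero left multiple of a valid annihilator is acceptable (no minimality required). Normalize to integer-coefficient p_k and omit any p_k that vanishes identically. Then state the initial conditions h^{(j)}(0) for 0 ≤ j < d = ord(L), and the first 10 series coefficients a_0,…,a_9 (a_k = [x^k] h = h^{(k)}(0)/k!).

L = (1 + 6·x + 12·x^2 + 8·x^3) - 2·Dx + (1 + 2·x)·Dx^2  (order 2).
h: a_k = 0, -1, -1, 1/6, 1/2, 59/120, 1/8, -419/5040, -59/720, -13609/362880, …
ICs: h(0) = 0, h′(0) = -1.

f: a_k = 0, -1, 0, 1/6, 0, -1/120, 0, 1/5040, 0, -1/362880, …
Change of var in L_f (x↦r) gives L₀.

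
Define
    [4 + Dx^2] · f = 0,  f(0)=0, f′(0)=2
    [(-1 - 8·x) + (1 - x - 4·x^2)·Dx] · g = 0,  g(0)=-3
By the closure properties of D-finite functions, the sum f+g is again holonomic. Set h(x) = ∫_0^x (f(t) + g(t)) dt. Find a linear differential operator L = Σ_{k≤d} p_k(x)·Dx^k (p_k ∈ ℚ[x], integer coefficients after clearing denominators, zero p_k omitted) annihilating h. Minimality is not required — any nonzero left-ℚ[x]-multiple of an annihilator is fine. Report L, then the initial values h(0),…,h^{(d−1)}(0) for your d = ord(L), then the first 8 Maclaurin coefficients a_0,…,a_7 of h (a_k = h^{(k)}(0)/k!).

L = (-116 - 1008·x - 968·x^2 - 2688·x^3 - 640·x^4 - 1024·x^5)·Dx + (28 + 4·x - 8·x^2 - 200·x^3 - 480·x^4 - 384·x^5 - 512·x^6)·Dx^2 + (-29 - 252·x - 242·x^2 - 672·x^3 - 160·x^4 - 256·x^5)·Dx^3 + (7 + x - 2·x^2 - 50·x^3 - 120·x^4 - 96·x^5 - 128·x^6)·Dx^4  (order 4).
h: a_k = 0, -3, -1/2, -5, -85/12, -87/5, -2921/90, -543/7, …
ICs: h(0) = 0, h′(0) = -3, h′′(0) = -1, h′′′(0) = -30.

f: a_k = 0, 2, 0, -4/3, 0, 4/15, 0, -8/315, …
g: a_k = -3, -3, -15, -27, -87, -195, -543, -1323, …
Sum ⇒ L₀ = lclm(L_f,L_g) in ℚ(x)⟨Dx⟩.
h=∫h₀ ⇒ L = L₀·Dx.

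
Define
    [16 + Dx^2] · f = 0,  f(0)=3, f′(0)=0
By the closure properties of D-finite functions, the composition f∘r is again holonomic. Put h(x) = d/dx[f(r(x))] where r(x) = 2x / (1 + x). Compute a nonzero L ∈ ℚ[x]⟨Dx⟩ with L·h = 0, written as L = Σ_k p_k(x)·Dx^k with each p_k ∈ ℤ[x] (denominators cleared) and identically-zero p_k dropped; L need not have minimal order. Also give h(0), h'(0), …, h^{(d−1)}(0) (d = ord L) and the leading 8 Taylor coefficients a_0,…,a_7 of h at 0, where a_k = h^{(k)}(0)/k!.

L = (70 + 12·x + 6·x^2) + (6 + 18·x + 18·x^2 + 6·x^3)·Dx + (1 + 4·x + 6·x^2 + 4·x^3 + x^4)·Dx^2  (order 2).
h: a_k = 0, -192, 576, 896, -8320, 106432/5, -108864/5, -3730688/105, …
ICs: h(0) = 0, h′(0) = -192.

f: a_k = 3, 0, -24, 0, 32, 0, -256/15, 0, …
Change of var in L_f (x↦r) gives L₀.
h=h₀': d/dx-closure on L₀ ⇒ L.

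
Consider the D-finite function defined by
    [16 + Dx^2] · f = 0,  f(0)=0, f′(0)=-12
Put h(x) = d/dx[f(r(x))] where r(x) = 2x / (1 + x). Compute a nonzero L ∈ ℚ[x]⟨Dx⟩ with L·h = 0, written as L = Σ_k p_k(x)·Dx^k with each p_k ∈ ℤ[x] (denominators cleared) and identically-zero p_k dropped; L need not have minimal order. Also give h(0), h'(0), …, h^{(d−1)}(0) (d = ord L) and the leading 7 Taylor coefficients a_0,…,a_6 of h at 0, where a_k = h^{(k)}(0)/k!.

L = (70 + 12·x + 6·x^2) + (6 + 18·x + 18·x^2 + 6·x^3)·Dx + (1 + 4·x + 6·x^2 + 4·x^3 + x^4)·Dx^2  (order 2).
h: a_k = -24, 48, 696, -2976, 3464, 9360, -758488/15, …
ICs: h(0) = -24, h′(0) = 48.

f: a_k = 0, -12, 0, 32, 0, -128/5, 0, …
Change of var in L_f (x↦r) gives L₀.
Differentiate: ansatz ord ≤ ord L₀ ⇒ L.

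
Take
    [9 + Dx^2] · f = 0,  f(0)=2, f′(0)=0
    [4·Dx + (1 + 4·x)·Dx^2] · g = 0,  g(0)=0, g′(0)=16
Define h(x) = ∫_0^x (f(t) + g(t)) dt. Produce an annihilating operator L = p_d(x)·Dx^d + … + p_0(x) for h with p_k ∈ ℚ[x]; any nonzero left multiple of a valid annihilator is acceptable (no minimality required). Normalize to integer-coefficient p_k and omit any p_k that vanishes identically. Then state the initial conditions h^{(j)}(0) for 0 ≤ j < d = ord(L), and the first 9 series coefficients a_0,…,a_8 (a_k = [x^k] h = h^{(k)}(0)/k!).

L = (3780 + 2592·x + 5184·x^2)·Dx^2 + (369 + 2124·x + 3888·x^2 + 5184·x^3)·Dx^3 + (420 + 288·x + 576·x^2)·Dx^4 + (41 + 236·x + 432·x^2 + 576·x^3)·Dx^5  (order 5).
h: a_k = 0, 2, 8, -41/3, 64/3, -997/20, 2048/15, -327923/840, 8192/7, …
ICs: h(0) = 0, h′(0) = 2, h′′(0) = 16, h′′′(0) = -82, h′′′′(0) = 512.

f: a_k = 2, 0, -9, 0, 27/4, 0, -81/40, 0, 729/2240, …
g: a_k = 0, 16, -32, 256/3, -256, 4096/5, -8192/3, 65536/7, -32768, …
L₀ := lclm(L_f,L_g); ord L₀ ≤ 2+2.
h=∫₀ˣh₀: take L = L₀·Dx.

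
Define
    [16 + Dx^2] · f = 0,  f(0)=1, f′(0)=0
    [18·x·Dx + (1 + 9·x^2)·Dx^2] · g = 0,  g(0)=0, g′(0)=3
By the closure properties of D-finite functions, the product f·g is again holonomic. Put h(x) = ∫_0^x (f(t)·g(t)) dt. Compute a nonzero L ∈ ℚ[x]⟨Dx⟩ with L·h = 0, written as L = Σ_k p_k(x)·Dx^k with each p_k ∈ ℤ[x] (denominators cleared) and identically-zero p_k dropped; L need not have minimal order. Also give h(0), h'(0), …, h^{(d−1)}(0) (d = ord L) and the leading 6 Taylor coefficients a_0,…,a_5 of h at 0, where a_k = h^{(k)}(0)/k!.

L = (20800 + 494784·x^2 + 2923776·x^4 + 11943936·x^6 + 26873856·x^8)·Dx + (19584·x + 342144·x^3 + 2239488·x^5 + 6718464·x^7)·Dx^2 + (1700 + 42732·x^2 + 318816·x^4 + 1492992·x^6 + 3359232·x^8)·Dx^3 + (1224·x + 21384·x^3 + 139968·x^5 + 419904·x^7)·Dx^4 + (25 + 738·x^2 + 8505·x^4 + 46656·x^6 + 104976·x^8)·Dx^5  (order 5).
h: a_k = 0, 0, 3/2, 0, -33/4, 0, …
ICs: h(0) = 0, h′(0) = 0, h′′(0) = 3, h′′′(0) = 0, h′′′′(0) = -198.

f: a_k = 1, 0, -8, 0, 32/3, 0, …
g: a_k = 0, 3, 0, -9, 0, 243/5, …
Sym-product of L_f,L_g gives L₀ (≤ ord 4).
Integrate: L := L₀·Dx.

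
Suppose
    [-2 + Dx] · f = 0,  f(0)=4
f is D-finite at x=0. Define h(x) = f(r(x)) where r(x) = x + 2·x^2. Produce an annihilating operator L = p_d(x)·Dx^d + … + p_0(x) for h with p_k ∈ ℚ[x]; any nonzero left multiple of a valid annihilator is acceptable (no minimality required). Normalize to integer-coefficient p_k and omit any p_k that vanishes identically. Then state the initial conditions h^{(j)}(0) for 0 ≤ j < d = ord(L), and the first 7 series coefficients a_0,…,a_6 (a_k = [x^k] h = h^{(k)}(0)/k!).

L = (-2 - 8·x) + Dx  (order 1).
h: a_k = 4, 8, 24, 112/3, 200/3, 432/5, 5296/45, …
ICs: h(0) = 4.

f: a_k = 4, 8, 8, 16/3, 8/3, 16/15, 16/45, …
f∘r: x↦r, Dx↦Dx/r' in L_f ⇒ L₀.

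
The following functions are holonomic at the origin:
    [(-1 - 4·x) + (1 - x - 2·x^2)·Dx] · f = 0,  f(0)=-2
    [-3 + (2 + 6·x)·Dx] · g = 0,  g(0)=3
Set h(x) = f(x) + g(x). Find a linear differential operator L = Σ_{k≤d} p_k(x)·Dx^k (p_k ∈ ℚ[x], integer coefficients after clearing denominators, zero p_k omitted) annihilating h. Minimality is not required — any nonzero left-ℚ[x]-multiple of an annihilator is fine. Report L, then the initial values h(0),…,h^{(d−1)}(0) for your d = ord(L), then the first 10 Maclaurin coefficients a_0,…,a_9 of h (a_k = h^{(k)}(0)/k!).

L = (-45 - 207·x - 306·x^2 - 360·x^3) + (33 + 174·x + 573·x^2 + 1044·x^3 + 900·x^4)·Dx + (2 - 30·x - 138·x^2 + 38·x^3 + 504·x^4 + 360·x^5)·Dx^2  (order 2).
h: a_k = 1, 5/2, -75/8, -79/16, -4031/128, -5649/256, -133991/1024, -131647/2048, -19650663/32768, -2475517/65536, …
ICs: h(0) = 1, h′(0) = 5/2.

f: a_k = -2, -2, -6, -10, -22, -42, -86, -170, -342, -682, …
g: a_k = 3, 9/2, -27/8, 81/16, -1215/128, 5103/256, -45927/1024, 216513/2048, -8444007/32768, 42220035/65536, …
L₀ := lclm(L_f,L_g); ord L₀ ≤ 1+1.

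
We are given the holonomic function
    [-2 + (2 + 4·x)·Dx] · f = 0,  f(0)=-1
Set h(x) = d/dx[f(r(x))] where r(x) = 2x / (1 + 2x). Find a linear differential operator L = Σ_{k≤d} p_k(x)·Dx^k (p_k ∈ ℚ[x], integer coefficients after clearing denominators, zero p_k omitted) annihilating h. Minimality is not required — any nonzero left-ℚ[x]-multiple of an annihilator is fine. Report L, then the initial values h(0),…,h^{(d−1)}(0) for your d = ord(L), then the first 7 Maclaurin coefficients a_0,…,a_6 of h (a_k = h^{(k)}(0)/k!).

L = (-6 - 24·x) + (-1 - 8·x - 12·x^2)·Dx  (order 1).
h: a_k = -2, 12, -60, 296, -1500, 7848, -42168, …
ICs: h(0) = -2.

f: a_k = -1, -1, 1/2, -1/2, 5/8, -7/8, 21/16, …
Change of var in L_f (x↦r) gives L₀.
h=h₀': d/dx-closure on L₀ ⇒ L.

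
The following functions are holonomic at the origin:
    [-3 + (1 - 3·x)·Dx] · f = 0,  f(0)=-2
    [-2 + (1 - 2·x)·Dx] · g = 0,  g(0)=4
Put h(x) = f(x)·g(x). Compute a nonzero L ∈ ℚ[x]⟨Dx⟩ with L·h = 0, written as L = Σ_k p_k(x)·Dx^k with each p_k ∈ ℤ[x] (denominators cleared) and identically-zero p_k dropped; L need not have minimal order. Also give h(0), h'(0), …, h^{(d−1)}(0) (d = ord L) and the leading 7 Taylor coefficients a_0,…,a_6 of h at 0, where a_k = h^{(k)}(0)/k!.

f: a_k = -2, -6, -18, -54, -162, -486, -1458, …
g: a_k = 4, 8, 16, 32, 64, 128, 256, …
h₀=f·g: eliminate ⇒ L₀, order ≤ 1·1.
L = (-5 + 12·x) + (1 - 5·x + 6·x^2)·Dx  (order 1).
h: a_k = -8, -40, -152, -520, -1688, -5320, -16472, …
ICs: h(0) = -8.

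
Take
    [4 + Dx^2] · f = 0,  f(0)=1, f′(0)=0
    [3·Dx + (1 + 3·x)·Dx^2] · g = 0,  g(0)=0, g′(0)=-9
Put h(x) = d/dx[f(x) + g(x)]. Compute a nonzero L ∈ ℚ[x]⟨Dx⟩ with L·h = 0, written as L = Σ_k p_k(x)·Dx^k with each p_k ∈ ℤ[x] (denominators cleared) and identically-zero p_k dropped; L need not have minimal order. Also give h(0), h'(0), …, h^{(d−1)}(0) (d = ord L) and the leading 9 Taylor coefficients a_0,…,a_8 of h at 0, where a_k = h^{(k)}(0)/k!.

L = (348 + 144·x + 216·x^2) + (44 + 180·x + 216·x^2 + 216·x^3)·Dx + (87 + 36·x + 54·x^2)·Dx^2 + (11 + 45·x + 54·x^2 + 54·x^3)·Dx^3  (order 3).
h: a_k = -9, 23, -81, 737/3, -729, 32797/15, -6561, 6200161/315, -59049, …
ICs: h(0) = -9, h′(0) = 23, h′′(0) = -162.

f: a_k = 1, 0, -2, 0, 2/3, 0, -4/45, 0, 2/315, …
g: a_k = 0, -9, 27/2, -27, 243/4, -729/5, 729/2, -6561/7, 19683/8, …
L₀ := lclm(L_f,L_g); ord L₀ ≤ 2+2.
Derive L from L₀ (diff closure).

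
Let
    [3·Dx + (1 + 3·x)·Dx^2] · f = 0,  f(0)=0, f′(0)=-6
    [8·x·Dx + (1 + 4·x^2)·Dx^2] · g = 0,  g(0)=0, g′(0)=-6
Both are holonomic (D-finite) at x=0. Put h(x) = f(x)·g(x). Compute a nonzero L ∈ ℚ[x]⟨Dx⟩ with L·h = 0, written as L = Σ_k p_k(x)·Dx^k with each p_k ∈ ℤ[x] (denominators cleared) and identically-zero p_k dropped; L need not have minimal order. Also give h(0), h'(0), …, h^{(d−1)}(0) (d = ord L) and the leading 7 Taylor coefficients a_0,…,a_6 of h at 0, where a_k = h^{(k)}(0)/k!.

L = (1632 + 8496·x + 23040·x^2 + 110016·x^3 + 207360·x^4 + 269568·x^5 + 82944·x^7)·Dx + (418 + 6672·x + 44112·x^2 + 151488·x^3 + 393984·x^4 + 642816·x^5 + 725760·x^6 + 82944·x^7 + 290304·x^8)·Dx^2 + (204 + 1844·x + 12096·x^2 + 47408·x^3 + 122880·x^4 + 240192·x^5 + 331776·x^6 + 361728·x^7 + 82944·x^8 + 165888·x^9)·Dx^3 + (25 + 246·x + 1217·x^2 + 4128·x^3 + 10624·x^4 + 22080·x^5 + 34272·x^6 + 41472·x^7 + 43776·x^8 + 13824·x^9 + 20736·x^10)·Dx^4  (order 4).
h: a_k = 0, 0, 36, -54, 60, -171, 2772/5, …
ICs: h(0) = 0, h′(0) = 0, h′′(0) = 72, h′′′(0) = -324.

f: a_k = 0, -6, 9, -18, 81/2, -486/5, 243, …
g: a_k = 0, -6, 0, 8, 0, -96/5, 0, …
h₀=f·g: eliminate ⇒ L₀, order ≤ 2·2.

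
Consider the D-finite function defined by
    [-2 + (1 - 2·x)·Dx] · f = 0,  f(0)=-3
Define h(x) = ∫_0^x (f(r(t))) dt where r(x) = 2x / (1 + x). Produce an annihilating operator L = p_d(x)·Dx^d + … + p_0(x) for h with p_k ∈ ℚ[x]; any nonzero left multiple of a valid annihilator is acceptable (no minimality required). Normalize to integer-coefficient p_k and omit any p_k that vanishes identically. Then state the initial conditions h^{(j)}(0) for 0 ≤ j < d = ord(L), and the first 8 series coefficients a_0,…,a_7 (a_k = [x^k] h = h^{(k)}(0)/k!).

f: a_k = -3, -6, -12, -24, -48, -96, -192, -384, …
Change of var in L_f (x↦r) gives L₀.
h=∫h₀ ⇒ L = L₀·Dx.
L = 4·Dx + (-1 + 2·x + 3·x^2)·Dx^2  (order 2).
h: a_k = 0, -3, -6, -12, -27, -324/5, -162, -2916/7, …
ICs: h(0) = 0, h′(0) = -3.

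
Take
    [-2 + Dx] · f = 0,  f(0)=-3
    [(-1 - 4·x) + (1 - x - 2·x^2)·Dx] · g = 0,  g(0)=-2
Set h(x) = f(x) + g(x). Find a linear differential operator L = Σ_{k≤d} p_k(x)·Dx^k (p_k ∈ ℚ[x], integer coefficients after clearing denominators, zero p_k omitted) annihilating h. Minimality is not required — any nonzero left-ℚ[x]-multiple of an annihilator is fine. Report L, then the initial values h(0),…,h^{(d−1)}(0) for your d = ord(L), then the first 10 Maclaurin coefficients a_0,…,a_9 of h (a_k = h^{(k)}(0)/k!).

f: a_k = -3, -6, -6, -4, -2, -4/5, -4/15, -8/105, -2/105, -4/945, …
g: a_k = -2, -2, -6, -10, -22, -42, -86, -170, -342, -682, …
L₀ := lclm(L_f,L_g); ord L₀ ≤ 1+1.
L = (8 + 12·x + 72·x^2 + 32·x^3) + (-2 - 20·x - 36·x^2 + 16·x^3 + 16·x^4)·Dx + (-1 + 7·x - 16·x^3 - 8·x^4)·Dx^2  (order 2).
h: a_k = -5, -8, -12, -14, -24, -214/5, -1294/15, -17858/105, -35912/105, -644494/945, …
ICs: h(0) = -5, h′(0) = -8.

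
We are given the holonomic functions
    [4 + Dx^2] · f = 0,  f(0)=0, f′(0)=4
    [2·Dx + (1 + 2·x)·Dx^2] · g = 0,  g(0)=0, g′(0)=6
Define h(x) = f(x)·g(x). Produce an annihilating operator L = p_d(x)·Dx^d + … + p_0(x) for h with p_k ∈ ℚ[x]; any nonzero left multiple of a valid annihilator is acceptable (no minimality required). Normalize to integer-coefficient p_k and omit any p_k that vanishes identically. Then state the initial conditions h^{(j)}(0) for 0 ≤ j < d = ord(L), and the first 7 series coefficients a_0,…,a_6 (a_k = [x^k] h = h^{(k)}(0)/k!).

f: a_k = 0, 4, 0, -8/3, 0, 8/15, 0, …
g: a_k = 0, 6, -6, 8, -12, 96/5, -32, …
Product ⇒ symmetric product L₀, ord ≤ 4.
L = (-48 + 192·x + 1216·x^2 + 2048·x^3 + 1024·x^4) + (32 + 320·x + 768·x^2 + 512·x^3)·Dx + (160·x + 672·x^2 + 1024·x^3 + 512·x^4)·Dx^2 + (8 + 80·x + 192·x^2 + 128·x^3)·Dx^3 + (3 + 28·x + 92·x^2 + 128·x^3 + 64·x^4)·Dx^4  (order 4).
h: a_k = 0, 0, 24, -24, 16, -32, 176/3, …
ICs: h(0) = 0, h′(0) = 0, h′′(0) = 48, h′′′(0) = -144.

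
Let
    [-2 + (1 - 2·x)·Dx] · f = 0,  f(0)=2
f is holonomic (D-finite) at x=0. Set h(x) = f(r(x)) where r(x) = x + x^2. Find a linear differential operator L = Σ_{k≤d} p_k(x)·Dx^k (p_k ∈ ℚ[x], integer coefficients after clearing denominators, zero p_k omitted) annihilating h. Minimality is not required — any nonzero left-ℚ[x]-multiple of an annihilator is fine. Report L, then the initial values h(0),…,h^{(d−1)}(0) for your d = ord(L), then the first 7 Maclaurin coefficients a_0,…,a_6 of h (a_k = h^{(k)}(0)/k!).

L = (2 + 4·x) + (-1 + 2·x + 2·x^2)·Dx  (order 1).
h: a_k = 2, 4, 12, 32, 88, 240, 656, …
ICs: h(0) = 2.

f: a_k = 2, 4, 8, 16, 32, 64, 128, …
h₀=f(r): pull back L_f along r ⇒ L₀.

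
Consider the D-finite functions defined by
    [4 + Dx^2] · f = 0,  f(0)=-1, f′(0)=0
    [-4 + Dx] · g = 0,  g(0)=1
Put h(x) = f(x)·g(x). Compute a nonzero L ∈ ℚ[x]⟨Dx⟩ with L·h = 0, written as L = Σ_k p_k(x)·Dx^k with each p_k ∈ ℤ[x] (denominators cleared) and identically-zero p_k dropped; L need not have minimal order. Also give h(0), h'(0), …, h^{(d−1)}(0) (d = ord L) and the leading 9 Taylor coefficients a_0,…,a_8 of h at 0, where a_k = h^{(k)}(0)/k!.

L = 20 - 8·Dx + Dx^2  (order 2).
h: a_k = -1, -4, -6, -8/3, 14/3, 152/15, 52/5, 2224/315, 1054/315, …
ICs: h(0) = -1, h′(0) = -4.

f: a_k = -1, 0, 2, 0, -2/3, 0, 4/45, 0, -2/315, …
g: a_k = 1, 4, 8, 32/3, 32/3, 128/15, 256/45, 1024/315, 512/315, …
f·g: L₀ = L_f ⊗_s L_g, ord ≤ 2·1.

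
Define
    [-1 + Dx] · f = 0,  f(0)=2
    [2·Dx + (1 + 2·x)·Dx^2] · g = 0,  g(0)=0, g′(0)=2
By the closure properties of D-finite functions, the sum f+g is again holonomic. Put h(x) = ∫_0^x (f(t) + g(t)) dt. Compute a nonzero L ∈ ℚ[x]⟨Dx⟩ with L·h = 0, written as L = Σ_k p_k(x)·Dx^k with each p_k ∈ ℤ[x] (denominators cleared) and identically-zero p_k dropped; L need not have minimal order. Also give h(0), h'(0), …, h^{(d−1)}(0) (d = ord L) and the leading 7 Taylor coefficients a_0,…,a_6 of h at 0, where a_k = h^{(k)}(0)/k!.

L = (-10 - 4·x)·Dx^2 + (7 - 4·x - 4·x^2)·Dx^3 + (3 + 8·x + 4·x^2)·Dx^4  (order 4).
h: a_k = 0, 2, 2, -1/3, 3/4, -47/60, 77/72, …
ICs: h(0) = 0, h′(0) = 2, h′′(0) = 4, h′′′(0) = -2.

f: a_k = 2, 2, 1, 1/3, 1/12, 1/60, 1/360, …
g: a_k = 0, 2, -2, 8/3, -4, 32/5, -32/3, …
Weyl lclm of L_f,L_g ⇒ L₀ (ord ≤ 3).
h=∫h₀ ⇒ L = L₀·Dx.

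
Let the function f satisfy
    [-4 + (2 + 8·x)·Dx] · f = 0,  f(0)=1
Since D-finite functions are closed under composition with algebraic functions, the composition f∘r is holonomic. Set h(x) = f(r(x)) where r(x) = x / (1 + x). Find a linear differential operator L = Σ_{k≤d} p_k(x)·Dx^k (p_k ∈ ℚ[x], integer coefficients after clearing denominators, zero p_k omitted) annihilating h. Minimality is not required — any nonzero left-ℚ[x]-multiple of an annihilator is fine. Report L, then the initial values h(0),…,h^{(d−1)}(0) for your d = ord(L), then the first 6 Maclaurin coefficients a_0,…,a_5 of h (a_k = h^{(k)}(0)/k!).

L = -2 + (1 + 6·x + 5·x^2)·Dx  (order 1).
h: a_k = 1, 2, -4, 10, -30, 102, …
ICs: h(0) = 1.

f: a_k = 1, 2, -2, 4, -10, 28, …
L₀ from L_f via x↦r, Dx↦r'^{-1}Dx.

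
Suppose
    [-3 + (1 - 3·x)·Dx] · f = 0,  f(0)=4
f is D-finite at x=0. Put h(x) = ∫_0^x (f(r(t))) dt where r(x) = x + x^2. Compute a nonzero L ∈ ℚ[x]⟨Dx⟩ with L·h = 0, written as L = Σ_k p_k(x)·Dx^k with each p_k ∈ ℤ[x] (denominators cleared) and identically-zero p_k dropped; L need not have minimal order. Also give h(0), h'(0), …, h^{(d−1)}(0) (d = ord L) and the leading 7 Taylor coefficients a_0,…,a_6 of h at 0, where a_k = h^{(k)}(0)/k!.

L = (3 + 6·x)·Dx + (-1 + 3·x + 3·x^2)·Dx^2  (order 2).
h: a_k = 0, 4, 6, 16, 45, 684/5, 432, …
ICs: h(0) = 0, h′(0) = 4.

f: a_k = 4, 12, 36, 108, 324, 972, 2916, …
Substitute x→r, Dx→(1/r')Dx; clear ⇒ L₀.
Integrate: L := L₀·Dx.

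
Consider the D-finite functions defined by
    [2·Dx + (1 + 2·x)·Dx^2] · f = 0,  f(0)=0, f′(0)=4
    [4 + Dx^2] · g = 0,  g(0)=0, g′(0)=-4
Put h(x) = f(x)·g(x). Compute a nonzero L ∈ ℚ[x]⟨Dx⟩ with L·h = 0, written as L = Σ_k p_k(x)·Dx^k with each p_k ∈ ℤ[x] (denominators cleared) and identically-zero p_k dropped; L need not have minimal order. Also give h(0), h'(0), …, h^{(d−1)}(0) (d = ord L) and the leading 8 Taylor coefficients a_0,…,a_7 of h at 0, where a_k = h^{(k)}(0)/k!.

f: a_k = 0, 4, -4, 16/3, -8, 64/5, -64/3, 256/7, …
g: a_k = 0, -4, 0, 8/3, 0, -8/15, 0, 16/315, …
f·g: L₀ = L_f ⊗_s L_g, ord ≤ 2·2.
L = (-48 + 192·x + 1216·x^2 + 2048·x^3 + 1024·x^4) + (32 + 320·x + 768·x^2 + 512·x^3)·Dx + (160·x + 672·x^2 + 1024·x^3 + 512·x^4)·Dx^2 + (8 + 80·x + 192·x^2 + 128·x^3)·Dx^3 + (3 + 28·x + 92·x^2 + 128·x^3 + 64·x^4)·Dx^4  (order 4).
h: a_k = 0, 0, -16, 16, -32/3, 64/3, -352/9, 992/15, …
ICs: h(0) = 0, h′(0) = 0, h′′(0) = -32, h′′′(0) = 96.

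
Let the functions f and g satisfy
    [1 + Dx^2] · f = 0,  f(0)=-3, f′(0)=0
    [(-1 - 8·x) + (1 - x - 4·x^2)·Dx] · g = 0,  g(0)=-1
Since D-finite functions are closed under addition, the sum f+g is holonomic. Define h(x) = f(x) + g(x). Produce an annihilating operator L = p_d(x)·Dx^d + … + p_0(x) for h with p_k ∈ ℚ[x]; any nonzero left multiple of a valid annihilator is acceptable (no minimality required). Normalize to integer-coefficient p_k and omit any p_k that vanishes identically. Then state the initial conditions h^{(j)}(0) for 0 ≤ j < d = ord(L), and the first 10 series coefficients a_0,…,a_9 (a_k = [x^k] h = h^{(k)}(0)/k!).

f: a_k = -3, 0, 3/2, 0, -1/8, 0, 1/240, 0, -1/13440, 0, …
g: a_k = -1, -1, -5, -9, -29, -65, -181, -441, -1165, -2929, …
f+g: L₀ = lclm(L_f,L_g), ord ≤ 2+1.
L = (-55 - 486·x - 553·x^2 - 1488·x^3 - 80·x^4 - 128·x^5) + (11 + 11·x + 23·x^2 - 169·x^3 - 348·x^4 - 48·x^5 - 64·x^6)·Dx + (-55 - 486·x - 553·x^2 - 1488·x^3 - 80·x^4 - 128·x^5)·Dx^2 + (11 + 11·x + 23·x^2 - 169·x^3 - 348·x^4 - 48·x^5 - 64·x^6)·Dx^3  (order 3).
h: a_k = -4, -1, -7/2, -9, -233/8, -65, -43439/240, -441, -15657601/13440, -2929, …
ICs: h(0) = -4, h′(0) = -1, h′′(0) = -7.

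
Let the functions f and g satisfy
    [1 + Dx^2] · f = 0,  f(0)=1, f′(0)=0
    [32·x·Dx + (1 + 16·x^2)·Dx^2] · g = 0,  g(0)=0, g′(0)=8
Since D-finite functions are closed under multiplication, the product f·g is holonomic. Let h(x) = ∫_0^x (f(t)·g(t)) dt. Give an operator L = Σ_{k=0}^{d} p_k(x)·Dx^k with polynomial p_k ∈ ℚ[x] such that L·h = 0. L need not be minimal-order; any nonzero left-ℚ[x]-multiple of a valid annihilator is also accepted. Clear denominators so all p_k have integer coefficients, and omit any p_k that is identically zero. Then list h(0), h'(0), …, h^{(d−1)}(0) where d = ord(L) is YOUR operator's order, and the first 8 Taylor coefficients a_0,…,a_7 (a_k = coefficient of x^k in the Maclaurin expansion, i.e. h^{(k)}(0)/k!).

f: a_k = 1, 0, -1/2, 0, 1/24, 0, -1/720, 0, …
g: a_k = 0, 8, 0, -128/3, 0, 2048/5, 0, -32768/7, …
Sym-product of L_f,L_g gives L₀ (≤ ord 4).
∫: right-multiply L₀ by Dx.
L = (1105 + 51776·x^2 + 22016·x^4 + 16384·x^6 + 65536·x^8)·Dx + (2112·x + 35840·x^3 + 49152·x^5 + 262144·x^7)·Dx^2 + (1122 + 52352·x^2 + 27648·x^4 + 32768·x^6 + 131072·x^8)·Dx^3 + (2112·x + 35840·x^3 + 49152·x^5 + 262144·x^7)·Dx^4 + (17 + 576·x^2 + 5632·x^4 + 16384·x^6 + 65536·x^8)·Dx^5  (order 5).
h: a_k = 0, 0, 4, 0, -35/3, 0, 6469/90, 0, …
ICs: h(0) = 0, h′(0) = 0, h′′(0) = 8, h′′′(0) = 0, h′′′′(0) = -280.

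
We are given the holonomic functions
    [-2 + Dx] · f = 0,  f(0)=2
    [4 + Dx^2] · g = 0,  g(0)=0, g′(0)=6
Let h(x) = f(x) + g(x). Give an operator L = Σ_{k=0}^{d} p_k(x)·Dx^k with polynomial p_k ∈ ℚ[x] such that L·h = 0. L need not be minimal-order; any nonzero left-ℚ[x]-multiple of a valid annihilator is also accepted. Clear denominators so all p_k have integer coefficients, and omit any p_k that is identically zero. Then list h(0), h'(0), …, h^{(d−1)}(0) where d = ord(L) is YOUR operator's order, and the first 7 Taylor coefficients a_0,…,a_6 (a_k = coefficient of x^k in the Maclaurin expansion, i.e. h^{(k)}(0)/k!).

L = -8 + 4·Dx - 2·Dx^2 + Dx^3  (order 3).
h: a_k = 2, 10, 4, -4/3, 4/3, 4/3, 8/45, …
ICs: h(0) = 2, h′(0) = 10, h′′(0) = 8.

f: a_k = 2, 4, 4, 8/3, 4/3, 8/15, 8/45, …
g: a_k = 0, 6, 0, -4, 0, 4/5, 0, …
Sum ⇒ L₀ = lclm(L_f,L_g) in ℚ(x)⟨Dx⟩.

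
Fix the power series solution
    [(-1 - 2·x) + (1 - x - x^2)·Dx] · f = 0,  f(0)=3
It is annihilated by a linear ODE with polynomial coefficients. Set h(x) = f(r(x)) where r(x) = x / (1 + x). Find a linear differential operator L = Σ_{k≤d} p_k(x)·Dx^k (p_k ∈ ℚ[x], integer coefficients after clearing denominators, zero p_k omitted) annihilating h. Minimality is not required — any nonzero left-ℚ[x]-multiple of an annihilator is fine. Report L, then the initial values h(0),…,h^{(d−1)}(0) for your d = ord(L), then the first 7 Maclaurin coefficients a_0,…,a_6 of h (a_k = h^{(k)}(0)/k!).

L = (1 + 3·x) + (-1 - 2·x + x^3)·Dx  (order 1).
h: a_k = 3, 3, 3, 0, 3, -3, 6, …
ICs: h(0) = 3.

f: a_k = 3, 3, 6, 9, 15, 24, 39, …
Change of var in L_f (x↦r) gives L₀.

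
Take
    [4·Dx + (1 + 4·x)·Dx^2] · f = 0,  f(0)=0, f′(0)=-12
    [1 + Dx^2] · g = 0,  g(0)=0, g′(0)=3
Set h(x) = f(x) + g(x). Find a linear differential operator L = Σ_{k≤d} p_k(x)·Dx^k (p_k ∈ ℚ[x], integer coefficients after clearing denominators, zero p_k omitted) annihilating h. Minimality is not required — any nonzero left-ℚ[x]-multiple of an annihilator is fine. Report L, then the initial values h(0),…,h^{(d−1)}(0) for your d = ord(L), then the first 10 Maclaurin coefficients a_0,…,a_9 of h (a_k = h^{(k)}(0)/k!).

L = (388 + 32·x + 64·x^2)·Dx + (33 + 140·x + 48·x^2 + 64·x^3)·Dx^2 + (388 + 32·x + 64·x^2)·Dx^3 + (33 + 140·x + 48·x^2 + 64·x^3)·Dx^4  (order 4).
h: a_k = 0, -9, 24, -129/2, 192, -4915/8, 2048, -11796481/1680, 24576, -10569646079/120960, …
ICs: h(0) = 0, h′(0) = -9, h′′(0) = 48, h′′′(0) = -387.

f: a_k = 0, -12, 24, -64, 192, -3072/5, 2048, -49152/7, 24576, -262144/3, …
g: a_k = 0, 3, 0, -1/2, 0, 1/40, 0, -1/1680, 0, 1/120960, …
Sum ⇒ L₀ = lclm(L_f,L_g) in ℚ(x)⟨Dx⟩.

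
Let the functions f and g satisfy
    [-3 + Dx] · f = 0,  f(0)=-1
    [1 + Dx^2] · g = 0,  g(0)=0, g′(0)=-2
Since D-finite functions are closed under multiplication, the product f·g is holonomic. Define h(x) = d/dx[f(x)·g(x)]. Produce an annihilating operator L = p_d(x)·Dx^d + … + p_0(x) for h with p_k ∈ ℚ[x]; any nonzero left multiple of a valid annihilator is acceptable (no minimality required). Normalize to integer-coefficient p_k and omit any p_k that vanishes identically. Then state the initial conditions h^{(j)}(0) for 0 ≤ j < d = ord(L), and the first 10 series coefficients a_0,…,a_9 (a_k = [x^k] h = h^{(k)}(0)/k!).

L = 10 - 6·Dx + Dx^2  (order 2).
h: a_k = 2, 12, 26, 32, 79/3, 78/5, 307/45, 32/15, 481/1260, -79/1890, …
ICs: h(0) = 2, h′(0) = 12.

f: a_k = -1, -3, -9/2, -9/2, -27/8, -81/40, -81/80, -243/560, -729/4480, -243/4480, …
g: a_k = 0, -2, 0, 1/3, 0, -1/60, 0, 1/2520, 0, -1/181440, …
L₀ := L_f ⊗_s L_g (sym. prod.), ord ≤ 2.
Derive L from L₀ (diff closure).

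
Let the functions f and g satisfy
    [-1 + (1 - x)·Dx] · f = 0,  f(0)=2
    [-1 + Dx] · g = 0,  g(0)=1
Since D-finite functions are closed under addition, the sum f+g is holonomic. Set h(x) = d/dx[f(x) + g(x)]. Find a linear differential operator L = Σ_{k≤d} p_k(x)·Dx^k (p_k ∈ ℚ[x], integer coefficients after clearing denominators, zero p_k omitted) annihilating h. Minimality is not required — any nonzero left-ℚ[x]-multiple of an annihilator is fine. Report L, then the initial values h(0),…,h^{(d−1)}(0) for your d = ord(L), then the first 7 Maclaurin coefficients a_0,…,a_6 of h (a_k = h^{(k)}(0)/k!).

f: a_k = 2, 2, 2, 2, 2, 2, 2, …
g: a_k = 1, 1, 1/2, 1/6, 1/24, 1/120, 1/720, …
h₀=f+g: left-lcm gives L₀, ord ≤ 2.
h₀' ⇒ L via d/dx closure of L₀.
L = (4 + 2·x) + (-5 - 2·x + x^2)·Dx + (1 - x^2)·Dx^2  (order 2).
h: a_k = 3, 5, 13/2, 49/6, 241/24, 1441/120, 10081/720, …
ICs: h(0) = 3, h′(0) = 5.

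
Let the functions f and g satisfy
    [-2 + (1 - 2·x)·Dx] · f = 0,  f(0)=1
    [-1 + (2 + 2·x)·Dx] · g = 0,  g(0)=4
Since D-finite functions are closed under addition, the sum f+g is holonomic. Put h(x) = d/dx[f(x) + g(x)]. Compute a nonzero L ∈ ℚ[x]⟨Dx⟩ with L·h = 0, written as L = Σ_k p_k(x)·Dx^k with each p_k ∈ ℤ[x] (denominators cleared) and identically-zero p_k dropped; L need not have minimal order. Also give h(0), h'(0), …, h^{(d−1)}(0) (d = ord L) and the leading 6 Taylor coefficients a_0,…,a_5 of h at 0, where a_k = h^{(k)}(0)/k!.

L = (-20 - 8·x) + (-31 - 68·x - 28·x^2)·Dx + (6 - 2·x - 16·x^2 - 8·x^3)·Dx^2  (order 2).
h: a_k = 4, 7, 99/4, 507/8, 10275/64, 49089/128, …
ICs: h(0) = 4, h′(0) = 7.

f: a_k = 1, 2, 4, 8, 16, 32, …
g: a_k = 4, 2, -1/2, 1/4, -5/32, 7/64, …
Sum ⇒ L₀ = lclm(L_f,L_g) in ℚ(x)⟨Dx⟩.
h₀' ⇒ L via d/dx closure of L₀.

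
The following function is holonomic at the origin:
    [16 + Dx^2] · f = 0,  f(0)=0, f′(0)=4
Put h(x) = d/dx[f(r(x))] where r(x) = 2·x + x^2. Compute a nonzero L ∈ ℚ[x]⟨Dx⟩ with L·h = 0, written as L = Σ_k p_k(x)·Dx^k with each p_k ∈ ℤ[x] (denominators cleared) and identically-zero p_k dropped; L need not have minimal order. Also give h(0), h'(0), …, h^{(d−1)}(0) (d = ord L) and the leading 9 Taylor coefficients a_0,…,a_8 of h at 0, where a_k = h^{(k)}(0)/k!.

L = (67 + 256·x + 384·x^2 + 256·x^3 + 64·x^4) + (-3 - 3·x)·Dx + (1 + 2·x + x^2)·Dx^2  (order 2).
h: a_k = 8, 8, -256, -512, 3136/3, 4032, 83968/45, -401408/45, -4902656/315, …
ICs: h(0) = 8, h′(0) = 8.

f: a_k = 0, 4, 0, -32/3, 0, 128/15, 0, -1024/315, 0, …
L₀ from L_f via x↦r, Dx↦r'^{-1}Dx.
h₀' ⇒ L via d/dx closure of L₀.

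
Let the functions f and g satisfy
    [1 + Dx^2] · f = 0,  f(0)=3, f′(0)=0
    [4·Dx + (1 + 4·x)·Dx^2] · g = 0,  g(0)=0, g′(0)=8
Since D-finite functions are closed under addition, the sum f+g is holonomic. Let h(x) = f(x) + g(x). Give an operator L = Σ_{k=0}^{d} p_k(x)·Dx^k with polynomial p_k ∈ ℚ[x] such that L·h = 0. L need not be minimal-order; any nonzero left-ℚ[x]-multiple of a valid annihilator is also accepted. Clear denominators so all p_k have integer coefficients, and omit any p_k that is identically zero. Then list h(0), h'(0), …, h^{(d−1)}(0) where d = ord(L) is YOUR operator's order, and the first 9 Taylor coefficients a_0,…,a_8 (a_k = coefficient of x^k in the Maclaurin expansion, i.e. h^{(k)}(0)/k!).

f: a_k = 3, 0, -3/2, 0, 1/8, 0, -1/240, 0, 1/13440, …
g: a_k = 0, 8, -16, 128/3, -128, 2048/5, -4096/3, 32768/7, -16384, …
L₀ := lclm(L_f,L_g); ord L₀ ≤ 2+2.
L = (388 + 32·x + 64·x^2)·Dx + (33 + 140·x + 48·x^2 + 64·x^3)·Dx^2 + (388 + 32·x + 64·x^2)·Dx^3 + (33 + 140·x + 48·x^2 + 64·x^3)·Dx^4  (order 4).
h: a_k = 3, 8, -35/2, 128/3, -1023/8, 2048/5, -109227/80, 32768/7, -220200959/13440, …
ICs: h(0) = 3, h′(0) = 8, h′′(0) = -35, h′′′(0) = 256.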